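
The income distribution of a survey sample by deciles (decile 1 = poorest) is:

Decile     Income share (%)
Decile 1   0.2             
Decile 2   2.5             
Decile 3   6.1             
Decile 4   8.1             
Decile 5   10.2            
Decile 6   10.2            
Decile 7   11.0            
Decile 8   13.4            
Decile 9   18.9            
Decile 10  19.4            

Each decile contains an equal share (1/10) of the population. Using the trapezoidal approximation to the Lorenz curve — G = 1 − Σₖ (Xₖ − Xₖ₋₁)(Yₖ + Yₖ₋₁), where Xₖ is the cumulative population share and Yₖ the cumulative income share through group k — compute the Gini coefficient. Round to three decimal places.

Cumulative income shares Yₖ: 0.0020, 0.0270, 0.0880, 0.1690, 0.2710, 0.3730, 0.4830, 0.6170, 0.8060, 1.0000
Σ (Xₖ−Xₖ₋₁)(Yₖ+Yₖ₋₁) = (1/10)(0.0020+0.0000) + (1/10)(0.0270+0.0020) + (1/10)(0.0880+0.0270) + (1/10)(0.1690+0.0880) + (1/10)(0.2710+0.1690) + (1/10)(0.3730+0.2710) + (1/10)(0.4830+0.3730) + (1/10)(0.6170+0.4830) + (1/10)(0.8060+0.6170) + (1/10)(1.0000+0.8060)
  = 0.0002 + 0.0029 + 0.0115 + 0.0257 + 0.0440 + 0.0644 + 0.0856 + 0.1100 + 0.1423 + 0.1806 = 0.6672
G = 1 − 0.6672 = 0.3328

0.333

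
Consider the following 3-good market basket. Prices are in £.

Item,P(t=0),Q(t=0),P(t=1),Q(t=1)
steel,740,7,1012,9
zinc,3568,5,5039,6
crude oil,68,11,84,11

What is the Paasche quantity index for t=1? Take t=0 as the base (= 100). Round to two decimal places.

Paasche quantity index uses current-period prices as weights.
ΣP(t=1)·Q(t=1) = 1012×9 + 5039×6 + 84×11 = 9108 + 30234 + 924 = 40266
ΣP(t=1)·Q(t=0) = 1012×7 + 5039×5 + 84×11 = 7084 + 25195 + 924 = 33203
Index = 40266 / 33203 × 100 = 121.2722

121.27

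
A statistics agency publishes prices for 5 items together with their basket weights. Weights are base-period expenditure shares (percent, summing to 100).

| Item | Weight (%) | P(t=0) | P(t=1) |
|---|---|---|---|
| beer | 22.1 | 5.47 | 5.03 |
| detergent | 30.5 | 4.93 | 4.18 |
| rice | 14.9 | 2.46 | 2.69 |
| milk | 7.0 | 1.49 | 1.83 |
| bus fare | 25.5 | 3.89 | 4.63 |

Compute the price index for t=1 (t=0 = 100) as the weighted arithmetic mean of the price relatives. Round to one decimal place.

101.4

beer: 22.1 × (5.03/5.47) = 22.1 × 0.919561 = 20.3223
detergent: 30.5 × (4.18/4.93) = 30.5 × 0.847870 = 25.8600
rice: 14.9 × (2.69/2.46) = 14.9 × 1.093496 = 16.2931
milk: 7.0 × (1.83/1.49) = 7.0 × 1.228188 = 8.5973
bus fare: 25.5 × (4.63/3.89) = 25.5 × 1.190231 = 30.3509
Index = Σ wᵢ·(p₁ᵢ/p₀ᵢ) = 20.3223 + 25.8600 + 16.2931 + 8.5973 + 30.3509 = 101.4236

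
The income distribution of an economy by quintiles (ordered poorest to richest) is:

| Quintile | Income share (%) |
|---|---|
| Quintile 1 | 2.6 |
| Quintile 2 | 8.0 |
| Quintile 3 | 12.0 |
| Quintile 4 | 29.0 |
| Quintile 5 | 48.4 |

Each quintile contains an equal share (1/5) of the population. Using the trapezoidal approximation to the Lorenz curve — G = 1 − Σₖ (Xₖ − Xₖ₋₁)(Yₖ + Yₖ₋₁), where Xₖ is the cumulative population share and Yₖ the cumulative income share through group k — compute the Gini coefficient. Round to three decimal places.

Cumulative income shares Yₖ: 0.0260, 0.1060, 0.2260, 0.5160, 1.0000
Σ (Xₖ−Xₖ₋₁)(Yₖ+Yₖ₋₁) = (1/5)(0.0260+0.0000) + (1/5)(0.1060+0.0260) + (1/5)(0.2260+0.1060) + (1/5)(0.5160+0.2260) + (1/5)(1.0000+0.5160)
  = 0.0052 + 0.0264 + 0.0664 + 0.1484 + 0.3032 = 0.5496
G = 1 − 0.5496 = 0.4504

0.450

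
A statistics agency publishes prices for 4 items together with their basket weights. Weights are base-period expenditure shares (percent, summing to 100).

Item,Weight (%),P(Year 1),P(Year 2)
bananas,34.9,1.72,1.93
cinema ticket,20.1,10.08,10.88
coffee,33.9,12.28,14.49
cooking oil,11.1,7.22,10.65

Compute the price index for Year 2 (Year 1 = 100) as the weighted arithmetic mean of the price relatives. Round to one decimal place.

bananas: 34.9 × (1.93/1.72) = 34.9 × 1.122093 = 39.1610
cinema ticket: 20.1 × (10.88/10.08) = 20.1 × 1.079365 = 21.6952
coffee: 33.9 × (14.49/12.28) = 33.9 × 1.179967 = 40.0009
cooking oil: 11.1 × (10.65/7.22) = 11.1 × 1.475069 = 16.3733
Index = Σ wᵢ·(p₁ᵢ/p₀ᵢ) = 39.1610 + 21.6952 + 40.0009 + 16.3733 = 117.2304

117.2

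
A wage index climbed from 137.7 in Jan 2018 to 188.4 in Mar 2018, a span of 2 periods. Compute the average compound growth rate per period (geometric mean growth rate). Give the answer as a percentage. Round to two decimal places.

16.97%

Growth factor = (188.4/137.7)^(1/2) = (1.368192)^(1/2) = 1.169697
Growth rate = 1.169697 − 1 = 0.169697 = 16.9697%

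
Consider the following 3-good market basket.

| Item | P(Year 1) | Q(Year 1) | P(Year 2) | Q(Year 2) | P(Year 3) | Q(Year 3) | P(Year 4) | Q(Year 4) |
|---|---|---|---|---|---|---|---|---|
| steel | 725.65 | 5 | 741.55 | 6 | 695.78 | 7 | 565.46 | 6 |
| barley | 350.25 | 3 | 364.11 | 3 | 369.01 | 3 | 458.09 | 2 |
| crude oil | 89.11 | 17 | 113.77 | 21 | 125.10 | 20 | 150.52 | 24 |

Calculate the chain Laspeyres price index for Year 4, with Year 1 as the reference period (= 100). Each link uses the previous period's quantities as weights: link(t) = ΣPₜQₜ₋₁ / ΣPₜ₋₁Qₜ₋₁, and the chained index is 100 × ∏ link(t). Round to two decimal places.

Link Year 1→Year 2:
ΣP(Year 2)Q(Year 1) = 741.55×5 + 364.11×3 + 113.77×17 = 3707.75 + 1092.33 + 1934.09 = 6734.17
ΣP(Year 1)Q(Year 1) = 725.65×5 + 350.25×3 + 89.11×17 = 3628.25 + 1050.75 + 1514.87 = 6193.87
link = 6734.17/6193.87 = 1.087231
Link Year 2→Year 3:
ΣP(Year 3)Q(Year 2) = 695.78×6 + 369.01×3 + 125.10×21 = 4174.68 + 1107.03 + 2627.1 = 7908.81
ΣP(Year 2)Q(Year 2) = 741.55×6 + 364.11×3 + 113.77×21 = 4449.3 + 1092.33 + 2389.17 = 7930.8
link = 7908.81/7930.8 = 0.997227
Link Year 3→Year 4:
ΣP(Year 4)Q(Year 3) = 565.46×7 + 458.09×3 + 150.52×20 = 3958.22 + 1374.27 + 3010.4 = 8342.89
ΣP(Year 3)Q(Year 3) = 695.78×7 + 369.01×3 + 125.10×20 = 4870.46 + 1107.03 + 2502 = 8479.49
link = 8342.89/8479.49 = 0.983891
Chained index = 100 × 1.087231 × 0.997227 × 0.983891 = 106.6751

106.68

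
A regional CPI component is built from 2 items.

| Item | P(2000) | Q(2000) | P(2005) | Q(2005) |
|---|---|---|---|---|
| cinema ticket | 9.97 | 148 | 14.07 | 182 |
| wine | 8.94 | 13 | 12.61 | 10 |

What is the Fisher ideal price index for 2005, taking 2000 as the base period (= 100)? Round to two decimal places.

141.12

Laspeyres component (base-period weights):
ΣP(2005)Q(2000) = 14.07×148 + 12.61×13 = 2082.36 + 163.93 = 2246.29
ΣP(2000)Q(2000) = 9.97×148 + 8.94×13 = 1475.56 + 116.22 = 1591.78
L = 2246.29 / 1591.78 × 100 = 141.1181
Paasche component (current-period weights):
ΣP(2005)Q(2005) = 14.07×182 + 12.61×10 = 2560.74 + 126.1 = 2686.84
ΣP(2000)Q(2005) = 9.97×182 + 8.94×10 = 1814.54 + 89.4 = 1903.94
P = 2686.84 / 1903.94 × 100 = 141.1200
Fisher = √(L × P) = √(141.1181 × 141.1200) = 141.1191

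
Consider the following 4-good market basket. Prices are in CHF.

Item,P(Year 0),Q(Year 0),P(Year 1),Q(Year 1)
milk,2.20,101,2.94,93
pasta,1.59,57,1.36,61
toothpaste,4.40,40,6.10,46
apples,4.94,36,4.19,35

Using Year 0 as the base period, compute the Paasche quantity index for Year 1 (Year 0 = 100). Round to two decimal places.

101.86

Paasche quantity index uses current-period prices as weights.
ΣP(Year 1)·Q(Year 1) = 2.94×93 + 1.36×61 + 6.10×46 + 4.19×35 = 273.42 + 82.96 + 280.6 + 146.65 = 783.63
ΣP(Year 1)·Q(Year 0) = 2.94×101 + 1.36×57 + 6.10×40 + 4.19×36 = 296.94 + 77.52 + 244 + 150.84 = 769.3
Index = 783.63 / 769.3 × 100 = 101.8627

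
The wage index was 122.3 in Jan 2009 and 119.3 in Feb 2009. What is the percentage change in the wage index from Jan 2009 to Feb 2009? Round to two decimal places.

Change = (119.3 − 122.3) / 122.3 × 100
       = -3.0 / 122.3 × 100 = -2.4530%

-2.45%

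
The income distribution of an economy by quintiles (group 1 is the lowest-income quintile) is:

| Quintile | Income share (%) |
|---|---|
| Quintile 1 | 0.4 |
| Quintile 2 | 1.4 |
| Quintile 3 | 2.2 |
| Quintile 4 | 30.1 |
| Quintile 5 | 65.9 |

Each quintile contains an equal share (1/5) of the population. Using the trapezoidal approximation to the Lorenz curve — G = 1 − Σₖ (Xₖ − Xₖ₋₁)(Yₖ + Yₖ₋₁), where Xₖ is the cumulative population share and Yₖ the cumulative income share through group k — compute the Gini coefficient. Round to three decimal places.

0.639

Cumulative income shares Yₖ: 0.0040, 0.0180, 0.0400, 0.3410, 1.0000
Σ (Xₖ−Xₖ₋₁)(Yₖ+Yₖ₋₁) = (1/5)(0.0040+0.0000) + (1/5)(0.0180+0.0040) + (1/5)(0.0400+0.0180) + (1/5)(0.3410+0.0400) + (1/5)(1.0000+0.3410)
  = 0.0008 + 0.0044 + 0.0116 + 0.0762 + 0.2682 = 0.3612
G = 1 − 0.3612 = 0.6388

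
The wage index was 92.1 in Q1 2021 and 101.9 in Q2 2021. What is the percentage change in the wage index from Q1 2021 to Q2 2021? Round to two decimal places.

Change = (101.9 − 92.1) / 92.1 × 100
       = 9.8 / 92.1 × 100 = 10.6406%

10.64%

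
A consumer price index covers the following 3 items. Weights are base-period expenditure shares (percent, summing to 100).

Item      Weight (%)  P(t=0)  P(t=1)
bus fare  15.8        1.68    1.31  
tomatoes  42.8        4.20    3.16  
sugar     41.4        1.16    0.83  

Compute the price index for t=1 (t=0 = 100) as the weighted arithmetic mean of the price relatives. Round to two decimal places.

74.14

bus fare: 15.8 × (1.31/1.68) = 15.8 × 0.779762 = 12.3202
tomatoes: 42.8 × (3.16/4.20) = 42.8 × 0.752381 = 32.2019
sugar: 41.4 × (0.83/1.16) = 41.4 × 0.715517 = 29.6224
Index = Σ wᵢ·(p₁ᵢ/p₀ᵢ) = 12.3202 + 32.2019 + 29.6224 = 74.1446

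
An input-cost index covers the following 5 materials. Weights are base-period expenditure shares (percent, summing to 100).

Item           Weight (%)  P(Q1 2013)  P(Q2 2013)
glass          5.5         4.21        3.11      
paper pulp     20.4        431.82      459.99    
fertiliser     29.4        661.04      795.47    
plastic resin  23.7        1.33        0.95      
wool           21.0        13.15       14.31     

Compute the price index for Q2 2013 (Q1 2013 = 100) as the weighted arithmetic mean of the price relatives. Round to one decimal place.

glass: 5.5 × (3.11/4.21) = 5.5 × 0.738717 = 4.0629
paper pulp: 20.4 × (459.99/431.82) = 20.4 × 1.065236 = 21.7308
fertiliser: 29.4 × (795.47/661.04) = 29.4 × 1.203361 = 35.3788
plastic resin: 23.7 × (0.95/1.33) = 23.7 × 0.714286 = 16.9286
wool: 21.0 × (14.31/13.15) = 21.0 × 1.088213 = 22.8525
Index = Σ wᵢ·(p₁ᵢ/p₀ᵢ) = 4.0629 + 21.7308 + 35.3788 + 16.9286 + 22.8525 = 100.9536

101.0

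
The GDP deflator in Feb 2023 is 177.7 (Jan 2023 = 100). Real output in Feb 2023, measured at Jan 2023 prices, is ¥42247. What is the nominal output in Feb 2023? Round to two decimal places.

Nominal = Real × (Index/100) = 42247 × (177.7/100)
        = 42247 × 1.777 = 75072.9190

75072.92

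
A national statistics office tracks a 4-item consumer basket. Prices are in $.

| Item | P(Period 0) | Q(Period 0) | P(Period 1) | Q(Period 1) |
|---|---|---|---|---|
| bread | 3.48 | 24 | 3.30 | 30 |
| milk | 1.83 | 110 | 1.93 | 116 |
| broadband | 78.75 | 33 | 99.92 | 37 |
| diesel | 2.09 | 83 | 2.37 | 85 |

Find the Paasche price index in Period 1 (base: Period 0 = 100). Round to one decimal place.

Paasche price index uses current-period quantities as weights.
ΣP(Period 1)·Q(Period 1) = 3.30×30 + 1.93×116 + 99.92×37 + 2.37×85 = 99 + 223.88 + 3697.04 + 201.45 = 4221.37
ΣP(Period 0)·Q(Period 1) = 3.48×30 + 1.83×116 + 78.75×37 + 2.09×85 = 104.4 + 212.28 + 2913.75 + 177.65 = 3408.08
Index = 4221.37 / 3408.08 × 100 = 123.8636

123.9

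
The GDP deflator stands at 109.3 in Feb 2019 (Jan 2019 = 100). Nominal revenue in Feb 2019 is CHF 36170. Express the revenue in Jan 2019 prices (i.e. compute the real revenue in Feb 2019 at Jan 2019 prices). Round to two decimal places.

Real = Nominal ÷ (Index/100) = 36170 ÷ (109.3/100)
     = 36170 ÷ 1.093 = 33092.4062

33092.41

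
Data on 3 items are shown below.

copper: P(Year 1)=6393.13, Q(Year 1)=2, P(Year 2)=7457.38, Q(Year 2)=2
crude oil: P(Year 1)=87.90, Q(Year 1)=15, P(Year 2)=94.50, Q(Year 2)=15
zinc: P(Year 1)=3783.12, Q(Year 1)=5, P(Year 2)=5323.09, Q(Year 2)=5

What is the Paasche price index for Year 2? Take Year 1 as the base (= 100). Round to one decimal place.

130.1

Paasche price index uses current-period quantities as weights.
ΣP(Year 2)·Q(Year 2) = 7457.38×2 + 94.50×15 + 5323.09×5 = 14914.76 + 1417.5 + 26615.45 = 42947.71
ΣP(Year 1)·Q(Year 2) = 6393.13×2 + 87.90×15 + 3783.12×5 = 12786.26 + 1318.5 + 18915.6 = 33020.36
Index = 42947.71 / 33020.36 × 100 = 130.0643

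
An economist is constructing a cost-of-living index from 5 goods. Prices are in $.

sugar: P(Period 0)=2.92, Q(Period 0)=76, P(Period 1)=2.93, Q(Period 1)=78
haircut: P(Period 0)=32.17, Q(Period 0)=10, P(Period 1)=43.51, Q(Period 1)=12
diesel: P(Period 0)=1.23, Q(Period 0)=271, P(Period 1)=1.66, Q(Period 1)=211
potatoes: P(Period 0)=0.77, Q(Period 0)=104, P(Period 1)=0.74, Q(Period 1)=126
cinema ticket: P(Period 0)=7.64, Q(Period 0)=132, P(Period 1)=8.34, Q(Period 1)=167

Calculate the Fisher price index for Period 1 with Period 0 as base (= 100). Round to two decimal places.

Laspeyres component (base-period weights):
ΣP(Period 1)Q(Period 0) = 2.93×76 + 43.51×10 + 1.66×271 + 0.74×104 + 8.34×132 = 222.68 + 435.1 + 449.86 + 76.96 + 1100.88 = 2285.48
ΣP(Period 0)Q(Period 0) = 2.92×76 + 32.17×10 + 1.23×271 + 0.77×104 + 7.64×132 = 221.92 + 321.7 + 333.33 + 80.08 + 1008.48 = 1965.51
L = 2285.48 / 1965.51 × 100 = 116.2792
Paasche component (current-period weights):
ΣP(Period 1)Q(Period 1) = 2.93×78 + 43.51×12 + 1.66×211 + 0.74×126 + 8.34×167 = 228.54 + 522.12 + 350.26 + 93.24 + 1392.78 = 2586.94
ΣP(Period 0)Q(Period 1) = 2.92×78 + 32.17×12 + 1.23×211 + 0.77×126 + 7.64×167 = 227.76 + 386.04 + 259.53 + 97.02 + 1275.88 = 2246.23
P = 2586.94 / 2246.23 × 100 = 115.1681
Fisher = √(L × P) = √(116.2792 × 115.1681) = 115.7223

115.72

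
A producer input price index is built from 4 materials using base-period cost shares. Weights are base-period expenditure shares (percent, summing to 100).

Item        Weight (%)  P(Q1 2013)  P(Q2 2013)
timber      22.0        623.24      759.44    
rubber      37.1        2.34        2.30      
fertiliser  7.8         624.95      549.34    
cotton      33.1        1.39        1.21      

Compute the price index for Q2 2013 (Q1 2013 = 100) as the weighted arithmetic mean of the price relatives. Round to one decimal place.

timber: 22.0 × (759.44/623.24) = 22.0 × 1.218535 = 26.8078
rubber: 37.1 × (2.30/2.34) = 37.1 × 0.982906 = 36.4658
fertiliser: 7.8 × (549.34/624.95) = 7.8 × 0.879014 = 6.8563
cotton: 33.1 × (1.21/1.39) = 33.1 × 0.870504 = 28.8137
Index = Σ wᵢ·(p₁ᵢ/p₀ᵢ) = 26.8078 + 36.4658 + 6.8563 + 28.8137 = 98.9436

98.9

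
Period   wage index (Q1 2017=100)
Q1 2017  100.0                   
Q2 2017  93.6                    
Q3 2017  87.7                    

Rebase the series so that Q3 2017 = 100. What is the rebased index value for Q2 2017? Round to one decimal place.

106.7

Rebased(Q2 2017) = 93.6 / 87.7 × 100 = 106.7275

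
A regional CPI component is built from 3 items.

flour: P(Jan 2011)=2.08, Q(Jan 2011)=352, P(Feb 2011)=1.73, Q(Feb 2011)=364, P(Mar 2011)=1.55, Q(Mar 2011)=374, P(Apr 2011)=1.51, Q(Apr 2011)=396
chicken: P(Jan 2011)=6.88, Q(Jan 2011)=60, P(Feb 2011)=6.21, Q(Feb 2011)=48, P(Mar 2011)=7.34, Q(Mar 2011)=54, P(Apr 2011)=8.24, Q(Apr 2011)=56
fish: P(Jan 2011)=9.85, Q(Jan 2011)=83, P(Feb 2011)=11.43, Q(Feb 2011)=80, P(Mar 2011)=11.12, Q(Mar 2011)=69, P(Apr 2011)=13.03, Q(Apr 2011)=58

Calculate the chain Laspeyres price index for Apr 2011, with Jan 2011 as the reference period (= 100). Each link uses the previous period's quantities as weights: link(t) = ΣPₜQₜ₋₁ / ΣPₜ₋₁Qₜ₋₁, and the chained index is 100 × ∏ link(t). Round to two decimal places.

105.58

Link Jan 2011→Feb 2011:
ΣP(Feb 2011)Q(Jan 2011) = 1.73×352 + 6.21×60 + 11.43×83 = 608.96 + 372.6 + 948.69 = 1930.25
ΣP(Jan 2011)Q(Jan 2011) = 2.08×352 + 6.88×60 + 9.85×83 = 732.16 + 412.8 + 817.55 = 1962.51
link = 1930.25/1962.51 = 0.983562
Link Feb 2011→Mar 2011:
ΣP(Mar 2011)Q(Feb 2011) = 1.55×364 + 7.34×48 + 11.12×80 = 564.2 + 352.32 + 889.6 = 1806.12
ΣP(Feb 2011)Q(Feb 2011) = 1.73×364 + 6.21×48 + 11.43×80 = 629.72 + 298.08 + 914.4 = 1842.2
link = 1806.12/1842.2 = 0.980415
Link Mar 2011→Apr 2011:
ΣP(Apr 2011)Q(Mar 2011) = 1.51×374 + 8.24×54 + 13.03×69 = 564.74 + 444.96 + 899.07 = 1908.77
ΣP(Mar 2011)Q(Mar 2011) = 1.55×374 + 7.34×54 + 11.12×69 = 579.7 + 396.36 + 767.28 = 1743.34
link = 1908.77/1743.34 = 1.094893
Chained index = 100 × 0.983562 × 0.980415 × 1.094893 = 105.5803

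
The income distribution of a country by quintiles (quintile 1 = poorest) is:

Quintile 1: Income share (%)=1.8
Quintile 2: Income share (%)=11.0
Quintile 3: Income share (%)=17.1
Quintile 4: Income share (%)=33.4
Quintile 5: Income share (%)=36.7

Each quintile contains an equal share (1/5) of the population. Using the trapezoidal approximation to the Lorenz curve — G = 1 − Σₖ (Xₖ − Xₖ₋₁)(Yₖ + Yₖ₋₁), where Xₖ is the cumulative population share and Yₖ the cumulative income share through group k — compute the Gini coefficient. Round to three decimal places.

Cumulative income shares Yₖ: 0.0180, 0.1280, 0.2990, 0.6330, 1.0000
Σ (Xₖ−Xₖ₋₁)(Yₖ+Yₖ₋₁) = (1/5)(0.0180+0.0000) + (1/5)(0.1280+0.0180) + (1/5)(0.2990+0.1280) + (1/5)(0.6330+0.2990) + (1/5)(1.0000+0.6330)
  = 0.0036 + 0.0292 + 0.0854 + 0.1864 + 0.3266 = 0.6312
G = 1 − 0.6312 = 0.3688

0.369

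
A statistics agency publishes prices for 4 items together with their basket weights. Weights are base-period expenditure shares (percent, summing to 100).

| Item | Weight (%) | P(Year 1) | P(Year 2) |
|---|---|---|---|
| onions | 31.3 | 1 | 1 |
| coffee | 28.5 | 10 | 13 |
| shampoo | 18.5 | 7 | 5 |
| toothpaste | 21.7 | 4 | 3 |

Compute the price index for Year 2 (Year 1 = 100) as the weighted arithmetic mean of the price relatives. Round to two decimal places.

onions: 31.3 × (1/1) = 31.3 × 1.000000 = 31.3000
coffee: 28.5 × (13/10) = 28.5 × 1.300000 = 37.0500
shampoo: 18.5 × (5/7) = 18.5 × 0.714286 = 13.2143
toothpaste: 21.7 × (3/4) = 21.7 × 0.750000 = 16.2750
Index = Σ wᵢ·(p₁ᵢ/p₀ᵢ) = 31.3000 + 37.0500 + 13.2143 + 16.2750 = 97.8393

97.84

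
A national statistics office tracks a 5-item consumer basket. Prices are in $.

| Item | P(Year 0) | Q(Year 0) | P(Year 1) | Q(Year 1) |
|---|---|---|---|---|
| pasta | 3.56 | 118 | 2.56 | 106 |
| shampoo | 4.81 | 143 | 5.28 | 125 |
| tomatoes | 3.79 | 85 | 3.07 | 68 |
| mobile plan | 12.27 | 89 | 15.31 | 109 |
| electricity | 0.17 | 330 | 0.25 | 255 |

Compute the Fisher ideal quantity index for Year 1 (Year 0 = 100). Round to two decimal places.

Laspeyres component (base-period weights):
ΣP(Year 0)Q(Year 1) = 3.56×106 + 4.81×125 + 3.79×68 + 12.27×109 + 0.17×255 = 377.36 + 601.25 + 257.72 + 1337.43 + 43.35 = 2617.11
ΣP(Year 0)Q(Year 0) = 3.56×118 + 4.81×143 + 3.79×85 + 12.27×89 + 0.17×330 = 420.08 + 687.83 + 322.15 + 1092.03 + 56.1 = 2578.19
L = 2617.11 / 2578.19 × 100 = 101.5096
Paasche component (current-period weights):
ΣP(Year 1)Q(Year 1) = 2.56×106 + 5.28×125 + 3.07×68 + 15.31×109 + 0.25×255 = 271.36 + 660 + 208.76 + 1668.79 + 63.75 = 2872.66
ΣP(Year 1)Q(Year 0) = 2.56×118 + 5.28×143 + 3.07×85 + 15.31×89 + 0.25×330 = 302.08 + 755.04 + 260.95 + 1362.59 + 82.5 = 2763.16
P = 2872.66 / 2763.16 × 100 = 103.9629
Fisher = √(L × P) = √(101.5096 × 103.9629) = 102.7289

102.73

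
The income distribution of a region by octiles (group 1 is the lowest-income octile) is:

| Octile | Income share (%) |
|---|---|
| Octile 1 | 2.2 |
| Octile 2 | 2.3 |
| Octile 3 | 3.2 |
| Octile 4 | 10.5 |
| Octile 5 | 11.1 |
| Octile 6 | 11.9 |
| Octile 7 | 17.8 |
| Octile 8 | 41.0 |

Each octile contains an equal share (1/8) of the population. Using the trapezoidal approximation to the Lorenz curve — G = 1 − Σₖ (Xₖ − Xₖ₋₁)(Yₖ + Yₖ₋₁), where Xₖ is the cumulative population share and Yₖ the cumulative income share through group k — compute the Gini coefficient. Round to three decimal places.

Cumulative income shares Yₖ: 0.0220, 0.0450, 0.0770, 0.1820, 0.2930, 0.4120, 0.5900, 1.0000
Σ (Xₖ−Xₖ₋₁)(Yₖ+Yₖ₋₁) = (1/8)(0.0220+0.0000) + (1/8)(0.0450+0.0220) + (1/8)(0.0770+0.0450) + (1/8)(0.1820+0.0770) + (1/8)(0.2930+0.1820) + (1/8)(0.4120+0.2930) + (1/8)(0.5900+0.4120) + (1/8)(1.0000+0.5900)
  = 0.0028 + 0.0084 + 0.0152 + 0.0324 + 0.0594 + 0.0881 + 0.1253 + 0.1987 = 0.5302
G = 1 − 0.5302 = 0.4698

0.470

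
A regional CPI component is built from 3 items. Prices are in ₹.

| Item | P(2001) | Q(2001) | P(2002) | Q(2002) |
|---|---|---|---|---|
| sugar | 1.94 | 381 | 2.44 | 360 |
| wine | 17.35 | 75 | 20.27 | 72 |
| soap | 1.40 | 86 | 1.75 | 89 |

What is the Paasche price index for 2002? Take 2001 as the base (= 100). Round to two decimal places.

Paasche price index uses current-period quantities as weights.
ΣP(2002)·Q(2002) = 2.44×360 + 20.27×72 + 1.75×89 = 878.4 + 1459.44 + 155.75 = 2493.59
ΣP(2001)·Q(2002) = 1.94×360 + 17.35×72 + 1.40×89 = 698.4 + 1249.2 + 124.6 = 2072.2
Index = 2493.59 / 2072.2 × 100 = 120.3354

120.34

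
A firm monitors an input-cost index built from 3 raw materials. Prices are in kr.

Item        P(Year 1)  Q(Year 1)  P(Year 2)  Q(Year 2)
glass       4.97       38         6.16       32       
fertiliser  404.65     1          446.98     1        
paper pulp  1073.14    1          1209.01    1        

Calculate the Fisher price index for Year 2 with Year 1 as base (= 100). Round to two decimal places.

Laspeyres component (base-period weights):
ΣP(Year 2)Q(Year 1) = 6.16×38 + 446.98×1 + 1209.01×1 = 234.08 + 446.98 + 1209.01 = 1890.07
ΣP(Year 1)Q(Year 1) = 4.97×38 + 404.65×1 + 1073.14×1 = 188.86 + 404.65 + 1073.14 = 1666.65
L = 1890.07 / 1666.65 × 100 = 113.4053
Paasche component (current-period weights):
ΣP(Year 2)Q(Year 2) = 6.16×32 + 446.98×1 + 1209.01×1 = 197.12 + 446.98 + 1209.01 = 1853.11
ΣP(Year 1)Q(Year 2) = 4.97×32 + 404.65×1 + 1073.14×1 = 159.04 + 404.65 + 1073.14 = 1636.83
P = 1853.11 / 1636.83 × 100 = 113.2133
Fisher = √(L × P) = √(113.4053 × 113.2133) = 113.3093

113.31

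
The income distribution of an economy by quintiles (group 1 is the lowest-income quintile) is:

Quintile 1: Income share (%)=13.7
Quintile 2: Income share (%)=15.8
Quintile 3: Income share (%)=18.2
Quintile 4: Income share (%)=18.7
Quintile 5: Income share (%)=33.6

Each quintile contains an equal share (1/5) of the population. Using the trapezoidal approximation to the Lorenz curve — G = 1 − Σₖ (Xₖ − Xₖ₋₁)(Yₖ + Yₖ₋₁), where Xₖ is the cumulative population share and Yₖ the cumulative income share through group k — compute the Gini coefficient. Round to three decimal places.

0.171

Cumulative income shares Yₖ: 0.1370, 0.2950, 0.4770, 0.6640, 1.0000
Σ (Xₖ−Xₖ₋₁)(Yₖ+Yₖ₋₁) = (1/5)(0.1370+0.0000) + (1/5)(0.2950+0.1370) + (1/5)(0.4770+0.2950) + (1/5)(0.6640+0.4770) + (1/5)(1.0000+0.6640)
  = 0.0274 + 0.0864 + 0.1544 + 0.2282 + 0.3328 = 0.8292
G = 1 − 0.8292 = 0.1708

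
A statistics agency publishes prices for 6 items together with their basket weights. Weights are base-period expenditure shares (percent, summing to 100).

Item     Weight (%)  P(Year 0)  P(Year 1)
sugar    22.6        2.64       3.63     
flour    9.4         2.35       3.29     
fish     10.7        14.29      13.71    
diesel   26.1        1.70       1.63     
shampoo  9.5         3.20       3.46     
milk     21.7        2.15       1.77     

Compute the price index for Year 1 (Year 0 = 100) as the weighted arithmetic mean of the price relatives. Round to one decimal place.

107.7

sugar: 22.6 × (3.63/2.64) = 22.6 × 1.375000 = 31.0750
flour: 9.4 × (3.29/2.35) = 9.4 × 1.400000 = 13.1600
fish: 10.7 × (13.71/14.29) = 10.7 × 0.959412 = 10.2657
diesel: 26.1 × (1.63/1.70) = 26.1 × 0.958824 = 25.0253
shampoo: 9.5 × (3.46/3.20) = 9.5 × 1.081250 = 10.2719
milk: 21.7 × (1.77/2.15) = 21.7 × 0.823256 = 17.8647
Index = Σ wᵢ·(p₁ᵢ/p₀ᵢ) = 31.0750 + 13.1600 + 10.2657 + 25.0253 + 10.2719 + 17.8647 = 107.6625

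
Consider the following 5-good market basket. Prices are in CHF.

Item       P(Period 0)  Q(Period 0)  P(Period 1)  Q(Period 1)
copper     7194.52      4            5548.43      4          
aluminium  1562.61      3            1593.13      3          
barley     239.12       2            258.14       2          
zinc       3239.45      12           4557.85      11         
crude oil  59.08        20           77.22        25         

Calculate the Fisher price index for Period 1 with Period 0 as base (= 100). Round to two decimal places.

Laspeyres component (base-period weights):
ΣP(Period 1)Q(Period 0) = 5548.43×4 + 1593.13×3 + 258.14×2 + 4557.85×12 + 77.22×20 = 22193.72 + 4779.39 + 516.28 + 54694.2 + 1544.4 = 83727.99
ΣP(Period 0)Q(Period 0) = 7194.52×4 + 1562.61×3 + 239.12×2 + 3239.45×12 + 59.08×20 = 28778.08 + 4687.83 + 478.24 + 38873.4 + 1181.6 = 73999.15
L = 83727.99 / 73999.15 × 100 = 113.1472
Paasche component (current-period weights):
ΣP(Period 1)Q(Period 1) = 5548.43×4 + 1593.13×3 + 258.14×2 + 4557.85×11 + 77.22×25 = 22193.72 + 4779.39 + 516.28 + 50136.35 + 1930.5 = 79556.24
ΣP(Period 0)Q(Period 1) = 7194.52×4 + 1562.61×3 + 239.12×2 + 3239.45×11 + 59.08×25 = 28778.08 + 4687.83 + 478.24 + 35633.95 + 1477 = 71055.1
P = 79556.24 / 71055.1 × 100 = 111.9642
Fisher = √(L × P) = √(113.1472 × 111.9642) = 112.5541

112.55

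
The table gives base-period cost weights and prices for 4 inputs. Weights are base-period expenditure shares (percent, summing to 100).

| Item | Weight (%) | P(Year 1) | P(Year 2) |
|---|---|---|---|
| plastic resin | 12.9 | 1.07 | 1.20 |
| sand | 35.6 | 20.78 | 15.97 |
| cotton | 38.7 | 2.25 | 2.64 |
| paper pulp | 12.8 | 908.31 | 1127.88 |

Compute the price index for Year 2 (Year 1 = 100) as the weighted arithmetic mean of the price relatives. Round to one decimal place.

plastic resin: 12.9 × (1.20/1.07) = 12.9 × 1.121495 = 14.4673
sand: 35.6 × (15.97/20.78) = 35.6 × 0.768527 = 27.3596
cotton: 38.7 × (2.64/2.25) = 38.7 × 1.173333 = 45.4080
paper pulp: 12.8 × (1127.88/908.31) = 12.8 × 1.241735 = 15.8942
Index = Σ wᵢ·(p₁ᵢ/p₀ᵢ) = 14.4673 + 27.3596 + 45.4080 + 15.8942 = 103.1291

103.1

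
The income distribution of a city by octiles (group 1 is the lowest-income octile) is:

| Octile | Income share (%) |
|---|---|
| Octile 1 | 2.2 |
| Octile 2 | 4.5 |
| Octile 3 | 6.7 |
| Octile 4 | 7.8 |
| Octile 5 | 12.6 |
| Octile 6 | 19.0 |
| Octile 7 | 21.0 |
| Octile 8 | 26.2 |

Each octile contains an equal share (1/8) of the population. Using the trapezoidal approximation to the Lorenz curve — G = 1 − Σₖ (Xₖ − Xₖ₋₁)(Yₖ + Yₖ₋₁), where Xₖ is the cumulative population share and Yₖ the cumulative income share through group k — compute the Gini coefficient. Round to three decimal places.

Cumulative income shares Yₖ: 0.0220, 0.0670, 0.1340, 0.2120, 0.3380, 0.5280, 0.7380, 1.0000
Σ (Xₖ−Xₖ₋₁)(Yₖ+Yₖ₋₁) = (1/8)(0.0220+0.0000) + (1/8)(0.0670+0.0220) + (1/8)(0.1340+0.0670) + (1/8)(0.2120+0.1340) + (1/8)(0.3380+0.2120) + (1/8)(0.5280+0.3380) + (1/8)(0.7380+0.5280) + (1/8)(1.0000+0.7380)
  = 0.0028 + 0.0111 + 0.0251 + 0.0433 + 0.0688 + 0.1083 + 0.1583 + 0.2172 = 0.6348
G = 1 − 0.6348 = 0.3652

0.365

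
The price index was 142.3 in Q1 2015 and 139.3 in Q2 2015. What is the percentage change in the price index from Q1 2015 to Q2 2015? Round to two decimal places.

-2.11%

Change = (139.3 − 142.3) / 142.3 × 100
       = -3.0 / 142.3 × 100 = -2.1082%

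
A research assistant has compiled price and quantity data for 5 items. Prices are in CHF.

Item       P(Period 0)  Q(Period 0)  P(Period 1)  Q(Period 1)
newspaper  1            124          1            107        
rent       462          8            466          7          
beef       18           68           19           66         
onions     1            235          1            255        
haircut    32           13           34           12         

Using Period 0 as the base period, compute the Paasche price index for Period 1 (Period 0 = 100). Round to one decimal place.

102.3

Paasche price index uses current-period quantities as weights.
ΣP(Period 1)·Q(Period 1) = 1×107 + 466×7 + 19×66 + 1×255 + 34×12 = 107 + 3262 + 1254 + 255 + 408 = 5286
ΣP(Period 0)·Q(Period 1) = 1×107 + 462×7 + 18×66 + 1×255 + 32×12 = 107 + 3234 + 1188 + 255 + 384 = 5168
Index = 5286 / 5168 × 100 = 102.2833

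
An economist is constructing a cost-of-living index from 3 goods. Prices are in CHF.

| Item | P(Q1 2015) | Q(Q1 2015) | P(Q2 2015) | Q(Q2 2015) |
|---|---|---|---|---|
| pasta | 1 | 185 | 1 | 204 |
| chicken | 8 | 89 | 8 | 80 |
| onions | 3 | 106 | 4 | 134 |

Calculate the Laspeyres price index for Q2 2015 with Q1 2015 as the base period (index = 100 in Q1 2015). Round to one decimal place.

108.7

Laspeyres price index uses base-period quantities as weights.
ΣP(Q2 2015)·Q(Q1 2015) = 1×185 + 8×89 + 4×106 = 185 + 712 + 424 = 1321
ΣP(Q1 2015)·Q(Q1 2015) = 1×185 + 8×89 + 3×106 = 185 + 712 + 318 = 1215
Index = 1321 / 1215 × 100 = 108.7243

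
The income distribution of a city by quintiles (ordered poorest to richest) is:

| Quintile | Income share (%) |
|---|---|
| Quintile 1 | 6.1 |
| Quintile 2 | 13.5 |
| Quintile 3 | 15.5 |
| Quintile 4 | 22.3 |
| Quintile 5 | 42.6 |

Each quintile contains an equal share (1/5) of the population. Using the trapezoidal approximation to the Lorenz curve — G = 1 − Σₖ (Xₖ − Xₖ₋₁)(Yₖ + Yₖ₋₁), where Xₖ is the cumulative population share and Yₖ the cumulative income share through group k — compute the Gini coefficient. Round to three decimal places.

Cumulative income shares Yₖ: 0.0610, 0.1960, 0.3510, 0.5740, 1.0000
Σ (Xₖ−Xₖ₋₁)(Yₖ+Yₖ₋₁) = (1/5)(0.0610+0.0000) + (1/5)(0.1960+0.0610) + (1/5)(0.3510+0.1960) + (1/5)(0.5740+0.3510) + (1/5)(1.0000+0.5740)
  = 0.0122 + 0.0514 + 0.1094 + 0.1850 + 0.3148 = 0.6728
G = 1 − 0.6728 = 0.3272

0.327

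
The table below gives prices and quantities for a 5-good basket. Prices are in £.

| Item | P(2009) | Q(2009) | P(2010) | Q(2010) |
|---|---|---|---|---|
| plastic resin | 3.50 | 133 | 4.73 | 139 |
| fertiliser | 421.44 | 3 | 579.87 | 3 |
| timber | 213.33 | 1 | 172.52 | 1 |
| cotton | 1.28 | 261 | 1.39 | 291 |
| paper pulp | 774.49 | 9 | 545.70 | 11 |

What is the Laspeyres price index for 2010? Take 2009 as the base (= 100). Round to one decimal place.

84.5

Laspeyres price index uses base-period quantities as weights.
ΣP(2010)·Q(2009) = 4.73×133 + 579.87×3 + 172.52×1 + 1.39×261 + 545.70×9 = 629.09 + 1739.61 + 172.52 + 362.79 + 4911.3 = 7815.31
ΣP(2009)·Q(2009) = 3.50×133 + 421.44×3 + 213.33×1 + 1.28×261 + 774.49×9 = 465.5 + 1264.32 + 213.33 + 334.08 + 6970.41 = 9247.64
Index = 7815.31 / 9247.64 × 100 = 84.5114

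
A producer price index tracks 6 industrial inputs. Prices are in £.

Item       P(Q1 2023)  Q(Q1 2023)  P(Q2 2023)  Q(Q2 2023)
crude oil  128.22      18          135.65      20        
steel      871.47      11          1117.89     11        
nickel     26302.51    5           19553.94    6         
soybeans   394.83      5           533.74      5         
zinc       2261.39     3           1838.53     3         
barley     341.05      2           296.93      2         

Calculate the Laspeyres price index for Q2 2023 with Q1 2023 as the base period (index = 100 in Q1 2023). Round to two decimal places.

Laspeyres price index uses base-period quantities as weights.
ΣP(Q2 2023)·Q(Q1 2023) = 135.65×18 + 1117.89×11 + 19553.94×5 + 533.74×5 + 1838.53×3 + 296.93×2 = 2441.7 + 12296.79 + 97769.7 + 2668.7 + 5515.59 + 593.86 = 121286.34
ΣP(Q1 2023)·Q(Q1 2023) = 128.22×18 + 871.47×11 + 26302.51×5 + 394.83×5 + 2261.39×3 + 341.05×2 = 2307.96 + 9586.17 + 131512.55 + 1974.15 + 6784.17 + 682.1 = 152847.1
Index = 121286.34 / 152847.1 × 100 = 79.3514

79.35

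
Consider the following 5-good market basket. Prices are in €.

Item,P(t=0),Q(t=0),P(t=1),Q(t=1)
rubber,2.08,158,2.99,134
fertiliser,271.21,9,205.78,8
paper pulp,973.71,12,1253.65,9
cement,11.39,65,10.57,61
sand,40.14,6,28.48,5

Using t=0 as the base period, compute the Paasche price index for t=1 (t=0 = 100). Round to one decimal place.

Paasche price index uses current-period quantities as weights.
ΣP(t=1)·Q(t=1) = 2.99×134 + 205.78×8 + 1253.65×9 + 10.57×61 + 28.48×5 = 400.66 + 1646.24 + 11282.85 + 644.77 + 142.4 = 14116.92
ΣP(t=0)·Q(t=1) = 2.08×134 + 271.21×8 + 973.71×9 + 11.39×61 + 40.14×5 = 278.72 + 2169.68 + 8763.39 + 694.79 + 200.7 = 12107.28
Index = 14116.92 / 12107.28 × 100 = 116.5986

116.6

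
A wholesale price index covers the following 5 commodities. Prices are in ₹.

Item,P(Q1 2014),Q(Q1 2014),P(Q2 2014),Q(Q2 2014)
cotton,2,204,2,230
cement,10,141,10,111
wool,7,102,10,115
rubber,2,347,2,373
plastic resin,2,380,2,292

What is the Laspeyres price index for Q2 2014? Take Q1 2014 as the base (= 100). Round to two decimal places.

107.68

Laspeyres price index uses base-period quantities as weights.
ΣP(Q2 2014)·Q(Q1 2014) = 2×204 + 10×141 + 10×102 + 2×347 + 2×380 = 408 + 1410 + 1020 + 694 + 760 = 4292
ΣP(Q1 2014)·Q(Q1 2014) = 2×204 + 10×141 + 7×102 + 2×347 + 2×380 = 408 + 1410 + 714 + 694 + 760 = 3986
Index = 4292 / 3986 × 100 = 107.6769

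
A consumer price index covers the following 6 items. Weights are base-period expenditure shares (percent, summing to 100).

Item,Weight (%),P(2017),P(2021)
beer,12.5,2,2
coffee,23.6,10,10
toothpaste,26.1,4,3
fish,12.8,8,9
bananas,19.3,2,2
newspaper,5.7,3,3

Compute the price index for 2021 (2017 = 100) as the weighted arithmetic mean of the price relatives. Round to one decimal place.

beer: 12.5 × (2/2) = 12.5 × 1.000000 = 12.5000
coffee: 23.6 × (10/10) = 23.6 × 1.000000 = 23.6000
toothpaste: 26.1 × (3/4) = 26.1 × 0.750000 = 19.5750
fish: 12.8 × (9/8) = 12.8 × 1.125000 = 14.4000
bananas: 19.3 × (2/2) = 19.3 × 1.000000 = 19.3000
newspaper: 5.7 × (3/3) = 5.7 × 1.000000 = 5.7000
Index = Σ wᵢ·(p₁ᵢ/p₀ᵢ) = 12.5000 + 23.6000 + 19.5750 + 14.4000 + 19.3000 + 5.7000 = 95.0750

95.1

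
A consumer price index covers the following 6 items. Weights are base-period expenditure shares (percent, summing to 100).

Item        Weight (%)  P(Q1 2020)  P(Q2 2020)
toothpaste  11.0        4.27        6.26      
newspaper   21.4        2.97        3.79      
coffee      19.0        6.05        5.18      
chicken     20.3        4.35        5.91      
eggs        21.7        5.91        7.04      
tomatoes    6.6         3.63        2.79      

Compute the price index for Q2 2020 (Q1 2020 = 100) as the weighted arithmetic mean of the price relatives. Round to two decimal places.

118.20

toothpaste: 11.0 × (6.26/4.27) = 11.0 × 1.466042 = 16.1265
newspaper: 21.4 × (3.79/2.97) = 21.4 × 1.276094 = 27.3084
coffee: 19.0 × (5.18/6.05) = 19.0 × 0.856198 = 16.2678
chicken: 20.3 × (5.91/4.35) = 20.3 × 1.358621 = 27.5800
eggs: 21.7 × (7.04/5.91) = 21.7 × 1.191201 = 25.8491
tomatoes: 6.6 × (2.79/3.63) = 6.6 × 0.768595 = 5.0727
Index = Σ wᵢ·(p₁ᵢ/p₀ᵢ) = 16.1265 + 27.3084 + 16.2678 + 27.5800 + 25.8491 + 5.0727 = 118.2044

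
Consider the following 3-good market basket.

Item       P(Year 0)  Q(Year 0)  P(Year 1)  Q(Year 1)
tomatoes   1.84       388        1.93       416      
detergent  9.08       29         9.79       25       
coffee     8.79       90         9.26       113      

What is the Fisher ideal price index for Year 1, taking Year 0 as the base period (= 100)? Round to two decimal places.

Laspeyres component (base-period weights):
ΣP(Year 1)Q(Year 0) = 1.93×388 + 9.79×29 + 9.26×90 = 748.84 + 283.91 + 833.4 = 1866.15
ΣP(Year 0)Q(Year 0) = 1.84×388 + 9.08×29 + 8.79×90 = 713.92 + 263.32 + 791.1 = 1768.34
L = 1866.15 / 1768.34 × 100 = 105.5312
Paasche component (current-period weights):
ΣP(Year 1)Q(Year 1) = 1.93×416 + 9.79×25 + 9.26×113 = 802.88 + 244.75 + 1046.38 = 2094.01
ΣP(Year 0)Q(Year 1) = 1.84×416 + 9.08×25 + 8.79×113 = 765.44 + 227 + 993.27 = 1985.71
P = 2094.01 / 1985.71 × 100 = 105.4540
Fisher = √(L × P) = √(105.5312 × 105.4540) = 105.4926

105.49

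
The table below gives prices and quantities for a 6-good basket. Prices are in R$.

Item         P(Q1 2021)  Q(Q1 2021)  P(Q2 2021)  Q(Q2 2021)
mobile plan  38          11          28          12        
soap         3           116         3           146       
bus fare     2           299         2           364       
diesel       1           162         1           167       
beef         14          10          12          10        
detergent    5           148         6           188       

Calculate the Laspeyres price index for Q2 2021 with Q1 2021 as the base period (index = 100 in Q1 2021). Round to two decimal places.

Laspeyres price index uses base-period quantities as weights.
ΣP(Q2 2021)·Q(Q1 2021) = 28×11 + 3×116 + 2×299 + 1×162 + 12×10 + 6×148 = 308 + 348 + 598 + 162 + 120 + 888 = 2424
ΣP(Q1 2021)·Q(Q1 2021) = 38×11 + 3×116 + 2×299 + 1×162 + 14×10 + 5×148 = 418 + 348 + 598 + 162 + 140 + 740 = 2406
Index = 2424 / 2406 × 100 = 100.7481

100.75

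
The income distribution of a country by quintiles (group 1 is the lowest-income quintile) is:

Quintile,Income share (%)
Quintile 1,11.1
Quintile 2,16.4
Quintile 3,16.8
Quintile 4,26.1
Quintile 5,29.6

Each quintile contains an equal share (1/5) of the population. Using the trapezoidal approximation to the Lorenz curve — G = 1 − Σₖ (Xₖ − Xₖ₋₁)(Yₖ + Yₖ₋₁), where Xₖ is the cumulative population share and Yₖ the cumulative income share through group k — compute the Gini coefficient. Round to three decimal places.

Cumulative income shares Yₖ: 0.1110, 0.2750, 0.4430, 0.7040, 1.0000
Σ (Xₖ−Xₖ₋₁)(Yₖ+Yₖ₋₁) = (1/5)(0.1110+0.0000) + (1/5)(0.2750+0.1110) + (1/5)(0.4430+0.2750) + (1/5)(0.7040+0.4430) + (1/5)(1.0000+0.7040)
  = 0.0222 + 0.0772 + 0.1436 + 0.2294 + 0.3408 = 0.8132
G = 1 − 0.8132 = 0.1868

0.187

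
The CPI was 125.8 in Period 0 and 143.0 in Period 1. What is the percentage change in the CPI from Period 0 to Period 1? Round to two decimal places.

Change = (143.0 − 125.8) / 125.8 × 100
       = 17.2 / 125.8 × 100 = 13.6725%

13.67%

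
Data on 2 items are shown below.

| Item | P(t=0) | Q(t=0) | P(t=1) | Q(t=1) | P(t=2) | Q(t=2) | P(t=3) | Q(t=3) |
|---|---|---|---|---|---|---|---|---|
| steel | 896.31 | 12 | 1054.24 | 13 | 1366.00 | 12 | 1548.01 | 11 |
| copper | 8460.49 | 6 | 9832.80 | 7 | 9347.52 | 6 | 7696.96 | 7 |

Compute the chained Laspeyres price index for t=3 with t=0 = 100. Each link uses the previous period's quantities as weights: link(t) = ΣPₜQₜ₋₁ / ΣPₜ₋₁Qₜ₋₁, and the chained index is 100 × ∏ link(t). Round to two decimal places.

104.89

Link t=0→t=1:
ΣP(t=1)Q(t=0) = 1054.24×12 + 9832.80×6 = 12650.88 + 58996.8 = 71647.68
ΣP(t=0)Q(t=0) = 896.31×12 + 8460.49×6 = 10755.72 + 50762.94 = 61518.66
link = 71647.68/61518.66 = 1.164650
Link t=1→t=2:
ΣP(t=2)Q(t=1) = 1366.00×13 + 9347.52×7 = 17758 + 65432.64 = 83190.64
ΣP(t=1)Q(t=1) = 1054.24×13 + 9832.80×7 = 13705.12 + 68829.6 = 82534.72
link = 83190.64/82534.72 = 1.007947
Link t=2→t=3:
ΣP(t=3)Q(t=2) = 1548.01×12 + 7696.96×6 = 18576.12 + 46181.76 = 64757.88
ΣP(t=2)Q(t=2) = 1366.00×12 + 9347.52×6 = 16392 + 56085.12 = 72477.12
link = 64757.88/72477.12 = 0.893494
Chained index = 100 × 1.164650 × 1.007947 × 0.893494 = 104.8877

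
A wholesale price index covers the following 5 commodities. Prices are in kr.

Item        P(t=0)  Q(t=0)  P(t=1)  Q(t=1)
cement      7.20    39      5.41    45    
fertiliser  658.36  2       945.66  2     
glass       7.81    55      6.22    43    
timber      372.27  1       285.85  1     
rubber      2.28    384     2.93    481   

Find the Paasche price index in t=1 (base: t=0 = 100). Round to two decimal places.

Paasche price index uses current-period quantities as weights.
ΣP(t=1)·Q(t=1) = 5.41×45 + 945.66×2 + 6.22×43 + 285.85×1 + 2.93×481 = 243.45 + 1891.32 + 267.46 + 285.85 + 1409.33 = 4097.41
ΣP(t=0)·Q(t=1) = 7.20×45 + 658.36×2 + 7.81×43 + 372.27×1 + 2.28×481 = 324 + 1316.72 + 335.83 + 372.27 + 1096.68 = 3445.5
Index = 4097.41 / 3445.5 × 100 = 118.9206

118.92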